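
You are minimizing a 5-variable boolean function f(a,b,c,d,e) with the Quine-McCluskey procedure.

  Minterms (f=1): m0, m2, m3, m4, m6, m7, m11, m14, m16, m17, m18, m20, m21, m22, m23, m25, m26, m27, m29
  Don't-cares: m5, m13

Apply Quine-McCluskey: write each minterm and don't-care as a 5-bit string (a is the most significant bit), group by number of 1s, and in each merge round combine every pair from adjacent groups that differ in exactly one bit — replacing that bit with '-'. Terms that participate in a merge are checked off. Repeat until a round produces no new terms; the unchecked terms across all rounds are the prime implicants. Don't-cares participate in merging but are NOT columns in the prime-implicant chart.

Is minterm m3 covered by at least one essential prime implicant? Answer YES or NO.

NO

Round 0: 00000✓ 00010✓ 00011✓ 00100✓ 00101✓ 00110✓ 00111✓ 01011✓ 01101✓ 01110✓ 10000✓ 10001✓ 10010✓ 10100✓ 10101✓ 10110✓ 10111✓ 11001✓ 11010✓ 11011✓ 11101✓
Round 1: -0000✓ -0010✓ -0100✓ -0101✓ -0110✓ -0111✓ -1011 -1101✓ 0-011 0-101✓ 0-110 00-00✓ 00-10✓ 00-11✓ 000-0✓ 0001-✓ 001-0✓ 001-1✓ 0010-✓ 0011-✓ 1-001✓ 1-010 1-101✓ 10-00✓ 10-01✓ 10-10✓ 100-0✓ 1000-✓ 101-0✓ 101-1✓ 1010-✓ 1011-✓ 11-01✓ 110-1 1101-
Round 2: --101 -0-00✓ -0-10✓ -00-0✓ -01-0✓ -01-1✓ -010-✓ -011-✓ 00--0✓ 00-1- 001--✓ 1--01 10--0✓ 10-0- 101--✓
Round 3: -0--0 -01--
PIs = {--101, -0--0, -01--, -1011, 0-011, 0-110, 00-1-, 1--01, 1-010, 10-0-, 110-1, 1101-}
Coverage chart:
  m0: -0--0 ←essential
  m2: -0--0,00-1-
  m3: 0-011,00-1-
  m4: -0--0,-01--
  m6: -0--0,-01--,0-110,00-1-
  m7: -01--,00-1-
  m11: -1011,0-011
  m14: 0-110 ←essential
  m16: -0--0,10-0-
  m17: 1--01,10-0-
  m18: -0--0,1-010
  m20: -0--0,-01--,10-0-
  m21: --101,-01--,1--01,10-0-
  m22: -0--0,-01--
  m23: -01-- ←essential
  m25: 1--01,110-1
  m26: 1-010,1101-
  m27: -1011,110-1,1101-
  m29: --101,1--01
Essential: -0--0, -01--, 0-110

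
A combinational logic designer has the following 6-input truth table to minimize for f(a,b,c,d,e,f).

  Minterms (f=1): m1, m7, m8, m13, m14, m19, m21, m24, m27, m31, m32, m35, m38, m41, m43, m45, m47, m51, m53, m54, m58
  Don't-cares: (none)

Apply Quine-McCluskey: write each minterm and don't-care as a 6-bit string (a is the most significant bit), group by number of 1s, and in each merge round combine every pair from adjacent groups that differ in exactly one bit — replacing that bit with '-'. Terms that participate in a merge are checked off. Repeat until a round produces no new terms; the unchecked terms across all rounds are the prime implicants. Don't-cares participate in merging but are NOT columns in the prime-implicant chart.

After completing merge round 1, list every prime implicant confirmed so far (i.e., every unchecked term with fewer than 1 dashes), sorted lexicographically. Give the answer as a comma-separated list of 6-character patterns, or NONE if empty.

000001, 000111, 001110, 100000, 111010

size-2^0 implicants → 000001  000111  001000(✓)  001101(✓)  001110  010011(✓)  010101(✓)  011000(✓)  011011(✓)  011111(✓)  100000  100011(✓)  100110(✓)  101001(✓)  101011(✓)  101101(✓)  101111(✓)  110011(✓)  110101(✓)  110110(✓)  111010
size-2^1 implicants → -01101  -10011  -10101  0-1000  01-011  011-11  1-0011  1-0110  10-011  101-01(✓)  101-11(✓)  1010-1(✓)  1011-1(✓)
size-2^2 implicants → 101--1
Unchecked terms (primes): -01101, -10011, -10101, 0-1000, 000001, 000111, 001110, 01-011, 011-11, 1-0011, 1-0110, 10-011, 100000, 101--1, 111010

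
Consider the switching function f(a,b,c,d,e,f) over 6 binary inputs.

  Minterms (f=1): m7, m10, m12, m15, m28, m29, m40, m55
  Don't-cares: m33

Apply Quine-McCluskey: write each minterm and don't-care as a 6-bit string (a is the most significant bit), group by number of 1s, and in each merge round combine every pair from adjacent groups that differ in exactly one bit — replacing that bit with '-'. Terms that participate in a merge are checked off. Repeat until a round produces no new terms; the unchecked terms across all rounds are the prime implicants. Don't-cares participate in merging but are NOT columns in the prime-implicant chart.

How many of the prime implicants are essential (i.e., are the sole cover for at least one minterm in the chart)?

6

Round 0: 000111✓ 001010 001100✓ 001111✓ 011100✓ 011101✓ 100001 101000 110111
Round 1: 0-1100 00-111 01110-
PIs = {0-1100, 00-111, 001010, 01110-, 100001, 101000, 110111}
Coverage chart:
  m7: 00-111 ←essential
  m10: 001010 ←essential
  m12: 0-1100 ←essential
  m15: 00-111 ←essential
  m28: 0-1100,01110-
  m29: 01110- ←essential
  m40: 101000 ←essential
  m55: 110111 ←essential
Essential: 0-1100, 00-111, 001010, 01110-, 101000, 110111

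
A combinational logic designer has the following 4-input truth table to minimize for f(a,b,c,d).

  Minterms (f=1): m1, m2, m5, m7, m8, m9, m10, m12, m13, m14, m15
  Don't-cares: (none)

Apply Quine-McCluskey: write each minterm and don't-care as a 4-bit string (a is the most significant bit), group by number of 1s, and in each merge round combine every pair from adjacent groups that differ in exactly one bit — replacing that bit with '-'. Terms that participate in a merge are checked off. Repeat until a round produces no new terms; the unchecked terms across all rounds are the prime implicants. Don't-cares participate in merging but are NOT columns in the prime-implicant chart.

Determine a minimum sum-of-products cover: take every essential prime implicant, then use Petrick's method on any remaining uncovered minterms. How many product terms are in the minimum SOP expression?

4

[col 0] 0001*, 0010*, 0101*, 0111*, 1000*, 1001*, 1010*, 1100*, 1101*, 1110*, 1111*
[col 1] -001*, -010, -101*, -111*, 0-01*, 01-1*, 1-00*, 1-01*, 1-10*, 10-0*, 100-*, 11-0*, 11-1*, 110-*, 111-*
[col 2] --01, -1-1, 1--0, 1-0-, 11--
Prime implicants: --01, -010, -1-1, 1--0, 1-0-, 11--
PI chart (minterm → PIs covering it):
  1 | --01  (sole → essential)
  2 | -010  (sole → essential)
  5 | --01,-1-1
  7 | -1-1  (sole → essential)
  8 | 1--0,1-0-
  9 | --01,1-0-
  10 | -010,1--0
  12 | 1--0,1-0-,11--
  13 | --01,-1-1,1-0-,11--
  14 | 1--0,11--
  15 | -1-1,11--
Essential prime implicants: --01, -010, -1-1
Petrick residual → 1--0
Minimum SOP uses 4 PIs: c'd + b'cd' + bd + ad'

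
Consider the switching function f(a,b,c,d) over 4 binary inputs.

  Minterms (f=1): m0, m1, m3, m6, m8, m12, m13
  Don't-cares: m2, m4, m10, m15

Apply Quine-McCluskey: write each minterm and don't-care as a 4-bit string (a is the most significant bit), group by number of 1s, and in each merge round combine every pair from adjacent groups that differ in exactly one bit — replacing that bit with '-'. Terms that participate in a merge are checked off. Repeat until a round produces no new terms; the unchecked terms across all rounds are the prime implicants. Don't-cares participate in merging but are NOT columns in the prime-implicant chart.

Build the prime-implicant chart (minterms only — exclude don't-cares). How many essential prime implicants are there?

size-2^0 implicants → 0000(✓)  0001(✓)  0010(✓)  0011(✓)  0100(✓)  0110(✓)  1000(✓)  1010(✓)  1100(✓)  1101(✓)  1111(✓)
size-2^1 implicants → -000(✓)  -010(✓)  -100(✓)  0-00(✓)  0-10(✓)  00-0(✓)  00-1(✓)  000-(✓)  001-(✓)  01-0(✓)  1-00(✓)  10-0(✓)  11-1  110-
size-2^2 implicants → --00  -0-0  0--0  00--
Unchecked terms (primes): --00, -0-0, 0--0, 00--, 11-1, 110-
Minterm coverage:
  m0 ⊆ --00,-0-0,0--0,00--
  m1 ⊆ 00-- [E]
  m3 ⊆ 00-- [E]
  m6 ⊆ 0--0 [E]
  m8 ⊆ --00,-0-0
  m12 ⊆ --00,110-
  m13 ⊆ 11-1,110-
E = {0--0, 00--}

2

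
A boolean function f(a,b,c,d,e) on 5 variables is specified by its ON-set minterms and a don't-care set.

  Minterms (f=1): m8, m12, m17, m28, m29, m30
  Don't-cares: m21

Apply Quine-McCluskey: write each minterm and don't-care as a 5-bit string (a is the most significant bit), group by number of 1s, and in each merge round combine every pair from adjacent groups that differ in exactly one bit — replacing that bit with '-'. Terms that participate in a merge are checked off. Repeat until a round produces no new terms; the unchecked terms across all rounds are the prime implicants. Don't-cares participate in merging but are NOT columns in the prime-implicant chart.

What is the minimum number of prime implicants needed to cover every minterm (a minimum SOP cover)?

4

[col 0] 01000*, 01100*, 10001*, 10101*, 11100*, 11101*, 11110*
[col 1] -1100, 01-00, 1-101, 10-01, 111-0, 1110-
Prime implicants: -1100, 01-00, 1-101, 10-01, 111-0, 1110-
PI chart (minterm → PIs covering it):
  8 | 01-00  (sole → essential)
  12 | -1100,01-00
  17 | 10-01  (sole → essential)
  28 | -1100,111-0,1110-
  29 | 1-101,1110-
  30 | 111-0  (sole → essential)
Essential prime implicants: 01-00, 10-01, 111-0
Petrick residual → 1-101
Minimum SOP uses 4 PIs: a'bd'e' + acd'e + ab'd'e + abce'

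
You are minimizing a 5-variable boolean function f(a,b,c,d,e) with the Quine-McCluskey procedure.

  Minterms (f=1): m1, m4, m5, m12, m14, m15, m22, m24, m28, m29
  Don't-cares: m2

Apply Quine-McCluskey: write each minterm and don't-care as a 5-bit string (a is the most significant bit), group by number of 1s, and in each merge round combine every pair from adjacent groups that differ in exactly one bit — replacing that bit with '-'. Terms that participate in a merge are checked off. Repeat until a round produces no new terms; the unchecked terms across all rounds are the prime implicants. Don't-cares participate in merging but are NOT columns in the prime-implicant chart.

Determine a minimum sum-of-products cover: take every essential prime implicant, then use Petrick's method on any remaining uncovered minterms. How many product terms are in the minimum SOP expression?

Round 0: 00001✓ 00010 00100✓ 00101✓ 01100✓ 01110✓ 01111✓ 10110 11000✓ 11100✓ 11101✓
Round 1: -1100 0-100 00-01 0010- 011-0 0111- 11-00 1110-
PIs = {-1100, 0-100, 00-01, 00010, 0010-, 011-0, 0111-, 10110, 11-00, 1110-}
Coverage chart:
  m1: 00-01 ←essential
  m4: 0-100,0010-
  m5: 00-01,0010-
  m12: -1100,0-100,011-0
  m14: 011-0,0111-
  m15: 0111- ←essential
  m22: 10110 ←essential
  m24: 11-00 ←essential
  m28: -1100,11-00,1110-
  m29: 1110- ←essential
Essential: 00-01, 0111-, 10110, 11-00, 1110-
Petrick residual → 0-100
Min cover (6 terms): a'cd'e' + a'b'd'e + a'bcd + ab'cde' + abd'e' + abcd'

6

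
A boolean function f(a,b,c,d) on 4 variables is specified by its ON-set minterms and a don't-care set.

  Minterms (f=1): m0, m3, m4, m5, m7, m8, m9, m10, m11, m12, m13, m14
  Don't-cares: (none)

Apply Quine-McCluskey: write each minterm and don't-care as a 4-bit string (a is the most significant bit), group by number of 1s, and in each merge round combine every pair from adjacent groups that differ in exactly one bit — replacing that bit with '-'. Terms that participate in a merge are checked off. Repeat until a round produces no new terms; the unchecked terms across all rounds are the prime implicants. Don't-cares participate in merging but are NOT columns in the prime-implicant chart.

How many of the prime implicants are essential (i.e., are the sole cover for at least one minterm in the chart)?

2

size-2^0 implicants → 0000(✓)  0011(✓)  0100(✓)  0101(✓)  0111(✓)  1000(✓)  1001(✓)  1010(✓)  1011(✓)  1100(✓)  1101(✓)  1110(✓)
size-2^1 implicants → -000(✓)  -011  -100(✓)  -101(✓)  0-00(✓)  0-11  01-1  010-(✓)  1-00(✓)  1-01(✓)  1-10(✓)  10-0(✓)  10-1(✓)  100-(✓)  101-(✓)  11-0(✓)  110-(✓)
size-2^2 implicants → --00  -10-  1--0  1-0-  10--
Unchecked terms (primes): --00, -011, -10-, 0-11, 01-1, 1--0, 1-0-, 10--
Minterm coverage:
  m0 ⊆ --00 [E]
  m3 ⊆ -011,0-11
  m4 ⊆ --00,-10-
  m5 ⊆ -10-,01-1
  m7 ⊆ 0-11,01-1
  m8 ⊆ --00,1--0,1-0-,10--
  m9 ⊆ 1-0-,10--
  m10 ⊆ 1--0,10--
  m11 ⊆ -011,10--
  m12 ⊆ --00,-10-,1--0,1-0-
  m13 ⊆ -10-,1-0-
  m14 ⊆ 1--0 [E]
E = {--00, 1--0}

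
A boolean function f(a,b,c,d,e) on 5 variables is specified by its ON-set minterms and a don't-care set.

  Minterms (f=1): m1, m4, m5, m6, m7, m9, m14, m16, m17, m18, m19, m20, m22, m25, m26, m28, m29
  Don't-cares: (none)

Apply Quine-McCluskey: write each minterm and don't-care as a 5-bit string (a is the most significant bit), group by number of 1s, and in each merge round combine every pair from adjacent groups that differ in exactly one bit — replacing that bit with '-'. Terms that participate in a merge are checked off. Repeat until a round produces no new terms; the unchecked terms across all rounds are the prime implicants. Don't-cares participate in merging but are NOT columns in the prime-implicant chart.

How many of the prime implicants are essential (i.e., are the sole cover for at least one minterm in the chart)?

[col 0] 00001*, 00100*, 00101*, 00110*, 00111*, 01001*, 01110*, 10000*, 10001*, 10010*, 10011*, 10100*, 10110*, 11001*, 11010*, 11100*, 11101*
[col 1] -0001*, -0100*, -0110*, -1001*, 0-001*, 0-110, 00-01, 001-0*, 001-1*, 0010-*, 0011-*, 1-001*, 1-010, 1-100, 10-00*, 10-10*, 100-0*, 100-1*, 1000-*, 1001-*, 101-0*, 11-01, 1110-
[col 2] --001, -01-0, 001--, 10--0, 100--
Prime implicants: --001, -01-0, 0-110, 00-01, 001--, 1-010, 1-100, 10--0, 100--, 11-01, 1110-
PI chart (minterm → PIs covering it):
  1 | --001,00-01
  4 | -01-0,001--
  5 | 00-01,001--
  6 | -01-0,0-110,001--
  7 | 001--  (sole → essential)
  9 | --001  (sole → essential)
  14 | 0-110  (sole → essential)
  16 | 10--0,100--
  17 | --001,100--
  18 | 1-010,10--0,100--
  19 | 100--  (sole → essential)
  20 | -01-0,1-100,10--0
  22 | -01-0,10--0
  25 | --001,11-01
  26 | 1-010  (sole → essential)
  28 | 1-100,1110-
  29 | 11-01,1110-
Essential prime implicants: --001, 0-110, 001--, 1-010, 100--

5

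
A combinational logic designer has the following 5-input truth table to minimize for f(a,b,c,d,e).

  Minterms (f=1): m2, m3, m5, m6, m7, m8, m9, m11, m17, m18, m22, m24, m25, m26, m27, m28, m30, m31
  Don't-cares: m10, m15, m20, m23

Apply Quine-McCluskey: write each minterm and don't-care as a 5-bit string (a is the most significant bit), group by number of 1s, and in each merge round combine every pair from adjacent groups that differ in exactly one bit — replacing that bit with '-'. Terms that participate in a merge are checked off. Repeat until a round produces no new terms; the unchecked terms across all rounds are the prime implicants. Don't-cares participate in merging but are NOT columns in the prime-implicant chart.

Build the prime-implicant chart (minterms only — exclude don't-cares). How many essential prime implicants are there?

3

Round 0: 00010✓ 00011✓ 00101✓ 00110✓ 00111✓ 01000✓ 01001✓ 01010✓ 01011✓ 01111✓ 10001✓ 10010✓ 10100✓ 10110✓ 10111✓ 11000✓ 11001✓ 11010✓ 11011✓ 11100✓ 11110✓ 11111✓
Round 1: -0010✓ -0110✓ -0111✓ -1000✓ -1001✓ -1010✓ -1011✓ -1111✓ 0-010✓ 0-011✓ 0-111✓ 00-10✓ 00-11✓ 0001-✓ 001-1 0011-✓ 01-11✓ 010-0✓ 010-1✓ 0100-✓ 0101-✓ 1-001 1-010✓ 1-100✓ 1-110✓ 1-111✓ 10-10✓ 101-0✓ 1011-✓ 11-00✓ 11-10✓ 11-11✓ 110-0✓ 110-1✓ 1100-✓ 1101-✓ 111-0✓ 1111-✓
Round 2: --010 --111 -0-10 -011- -1-11 -10-0✓ -10-1✓ -100-✓ -101-✓ 0--11 0-01- 00-1- 010--✓ 1--10 1-1-0 1-11- 11--0 11-1- 110--✓
Round 3: -10--
PIs = {--010, --111, -0-10, -011-, -1-11, -10--, 0--11, 0-01-, 00-1-, 001-1, 1--10, 1-001, 1-1-0, 1-11-, 11--0, 11-1-}
Coverage chart:
  m2: --010,-0-10,0-01-,00-1-
  m3: 0--11,0-01-,00-1-
  m5: 001-1 ←essential
  m6: -0-10,-011-,00-1-
  m7: --111,-011-,0--11,00-1-,001-1
  m8: -10-- ←essential
  m9: -10-- ←essential
  m11: -1-11,-10--,0--11,0-01-
  m17: 1-001 ←essential
  m18: --010,-0-10,1--10
  m22: -0-10,-011-,1--10,1-1-0,1-11-
  m24: -10--,11--0
  m25: -10--,1-001
  m26: --010,-10--,1--10,11--0,11-1-
  m27: -1-11,-10--,11-1-
  m28: 1-1-0,11--0
  m30: 1--10,1-1-0,1-11-,11--0,11-1-
  m31: --111,-1-11,1-11-,11-1-
Essential: -10--, 001-1, 1-001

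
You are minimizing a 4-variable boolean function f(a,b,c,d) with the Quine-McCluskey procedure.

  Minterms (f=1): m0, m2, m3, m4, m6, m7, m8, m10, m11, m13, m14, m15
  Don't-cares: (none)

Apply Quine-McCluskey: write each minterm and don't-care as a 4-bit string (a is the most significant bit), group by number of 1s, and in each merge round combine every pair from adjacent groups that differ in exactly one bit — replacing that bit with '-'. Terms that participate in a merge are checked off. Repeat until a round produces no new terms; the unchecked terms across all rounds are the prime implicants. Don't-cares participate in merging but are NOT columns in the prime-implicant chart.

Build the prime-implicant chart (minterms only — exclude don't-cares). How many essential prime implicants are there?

Round 0: 0000✓ 0010✓ 0011✓ 0100✓ 0110✓ 0111✓ 1000✓ 1010✓ 1011✓ 1101✓ 1110✓ 1111✓
Round 1: -000✓ -010✓ -011✓ -110✓ -111✓ 0-00✓ 0-10✓ 0-11✓ 00-0✓ 001-✓ 01-0✓ 011-✓ 1-10✓ 1-11✓ 10-0✓ 101-✓ 11-1 111-✓
Round 2: --10✓ --11✓ -0-0 -01-✓ -11-✓ 0--0 0-1-✓ 1-1-✓
Round 3: --1-
PIs = {--1-, -0-0, 0--0, 11-1}
Coverage chart:
  m0: -0-0,0--0
  m2: --1-,-0-0,0--0
  m3: --1- ←essential
  m4: 0--0 ←essential
  m6: --1-,0--0
  m7: --1- ←essential
  m8: -0-0 ←essential
  m10: --1-,-0-0
  m11: --1- ←essential
  m13: 11-1 ←essential
  m14: --1- ←essential
  m15: --1-,11-1
Essential: --1-, -0-0, 0--0, 11-1

4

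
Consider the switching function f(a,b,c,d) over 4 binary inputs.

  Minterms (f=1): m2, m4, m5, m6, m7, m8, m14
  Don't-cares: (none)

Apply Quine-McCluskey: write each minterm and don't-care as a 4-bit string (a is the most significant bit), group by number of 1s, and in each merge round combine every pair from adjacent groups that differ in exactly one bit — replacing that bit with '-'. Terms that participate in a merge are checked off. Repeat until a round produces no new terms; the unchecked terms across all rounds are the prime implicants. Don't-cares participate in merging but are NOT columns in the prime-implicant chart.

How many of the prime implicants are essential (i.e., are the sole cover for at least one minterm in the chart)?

4

Round 0: 0010✓ 0100✓ 0101✓ 0110✓ 0111✓ 1000 1110✓
Round 1: -110 0-10 01-0✓ 01-1✓ 010-✓ 011-✓
Round 2: 01--
PIs = {-110, 0-10, 01--, 1000}
Coverage chart:
  m2: 0-10 ←essential
  m4: 01-- ←essential
  m5: 01-- ←essential
  m6: -110,0-10,01--
  m7: 01-- ←essential
  m8: 1000 ←essential
  m14: -110 ←essential
Essential: -110, 0-10, 01--, 1000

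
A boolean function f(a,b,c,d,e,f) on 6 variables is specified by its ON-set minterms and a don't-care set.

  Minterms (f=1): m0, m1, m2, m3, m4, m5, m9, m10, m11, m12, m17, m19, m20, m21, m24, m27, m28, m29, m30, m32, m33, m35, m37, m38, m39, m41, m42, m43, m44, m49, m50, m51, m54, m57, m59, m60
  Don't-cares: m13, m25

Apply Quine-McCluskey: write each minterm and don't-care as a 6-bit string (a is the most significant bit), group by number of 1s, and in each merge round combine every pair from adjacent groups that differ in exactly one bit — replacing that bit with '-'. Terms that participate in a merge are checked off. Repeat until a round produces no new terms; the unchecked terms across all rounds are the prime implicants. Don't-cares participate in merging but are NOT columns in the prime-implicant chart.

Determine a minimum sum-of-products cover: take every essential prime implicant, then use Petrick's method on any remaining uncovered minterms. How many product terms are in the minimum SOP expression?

size-2^0 implicants → 000000(✓)  000001(✓)  000010(✓)  000011(✓)  000100(✓)  000101(✓)  001001(✓)  001010(✓)  001011(✓)  001100(✓)  001101(✓)  010001(✓)  010011(✓)  010100(✓)  010101(✓)  011000(✓)  011001(✓)  011011(✓)  011100(✓)  011101(✓)  011110(✓)  100000(✓)  100001(✓)  100011(✓)  100101(✓)  100110(✓)  100111(✓)  101001(✓)  101010(✓)  101011(✓)  101100(✓)  110001(✓)  110010(✓)  110011(✓)  110110(✓)  111001(✓)  111011(✓)  111100(✓)
size-2^1 implicants → -00000(✓)  -00001(✓)  -00011(✓)  -00101(✓)  -01001(✓)  -01010(✓)  -01011(✓)  -01100(✓)  -10001(✓)  -10011(✓)  -11001(✓)  -11011(✓)  -11100(✓)  0-0001(✓)  0-0011(✓)  0-0100(✓)  0-0101(✓)  0-1001(✓)  0-1011(✓)  0-1100(✓)  0-1101(✓)  00-001(✓)  00-010(✓)  00-011(✓)  00-100(✓)  00-101(✓)  000-00(✓)  000-01(✓)  0000-0(✓)  0000-1(✓)  00000-(✓)  00001-(✓)  00010-(✓)  001-01(✓)  0010-1(✓)  00101-(✓)  00110-(✓)  01-001(✓)  01-011(✓)  01-100(✓)  01-101(✓)  010-01(✓)  0100-1(✓)  01010-(✓)  011-00(✓)  011-01(✓)  0110-1(✓)  01100-(✓)  0111-0  01110-(✓)  1-0001(✓)  1-0011(✓)  1-0110  1-1001(✓)  1-1011(✓)  1-1100(✓)  10-001(✓)  10-011(✓)  100-01(✓)  100-11(✓)  1000-1(✓)  10000-(✓)  1001-1(✓)  10011-  1010-1(✓)  10101-(✓)  11-001(✓)  11-011(✓)  110-10  1100-1(✓)  11001-  1110-1(✓)
size-2^2 implicants → --0001(✓)  --0011(✓)  --1001(✓)  --1011(✓)  --1100  -0-001(✓)  -0-011(✓)  -00-01  -000-1(✓)  -0000-  -010-1(✓)  -0101-  -1-001(✓)  -1-011(✓)  -100-1(✓)  -110-1(✓)  0--001(✓)  0--011(✓)  0--100(✓)  0--101(✓)  0-0-01(✓)  0-00-1(✓)  0-010-(✓)  0-1-01(✓)  0-10-1(✓)  0-110-(✓)  00--01(✓)  00-0-1(✓)  00-01-  00-10-(✓)  000-0-  0000--  01--01(✓)  01-0-1(✓)  01-10-(✓)  011-0-  1--001(✓)  1--011(✓)  1-00-1(✓)  1-10-1(✓)  10-0-1(✓)  100--1  11-0-1(✓)
size-2^3 implicants → ---001(✓)  ---011(✓)  --00-1(✓)  --10-1(✓)  -0-0-1(✓)  -1-0-1(✓)  0---01  0--0-1(✓)  0--10-  1--0-1(✓)
size-2^4 implicants → ---0-1
Unchecked terms (primes): ---0-1, --1100, -00-01, -0000-, -0101-, 0---01, 0--10-, 00-01-, 000-0-, 0000--, 011-0-, 0111-0, 1-0110, 100--1, 10011-, 110-10, 11001-
Minterm coverage:
  m0 ⊆ -0000-,000-0-,0000--
  m1 ⊆ ---0-1,-00-01,-0000-,0---01,000-0-,0000--
  m2 ⊆ 00-01-,0000--
  m3 ⊆ ---0-1,00-01-,0000--
  m4 ⊆ 0--10-,000-0-
  m5 ⊆ -00-01,0---01,0--10-,000-0-
  m9 ⊆ ---0-1,0---01
  m10 ⊆ -0101-,00-01-
  m11 ⊆ ---0-1,-0101-,00-01-
  m12 ⊆ --1100,0--10-
  m17 ⊆ ---0-1,0---01
  m19 ⊆ ---0-1 [E]
  m20 ⊆ 0--10- [E]
  m21 ⊆ 0---01,0--10-
  m24 ⊆ 011-0- [E]
  m27 ⊆ ---0-1 [E]
  m28 ⊆ --1100,0--10-,011-0-,0111-0
  m29 ⊆ 0---01,0--10-,011-0-
  m30 ⊆ 0111-0 [E]
  m32 ⊆ -0000- [E]
  m33 ⊆ ---0-1,-00-01,-0000-,100--1
  m35 ⊆ ---0-1,100--1
  m37 ⊆ -00-01,100--1
  m38 ⊆ 1-0110,10011-
  m39 ⊆ 100--1,10011-
  m41 ⊆ ---0-1 [E]
  m42 ⊆ -0101- [E]
  m43 ⊆ ---0-1,-0101-
  m44 ⊆ --1100 [E]
  m49 ⊆ ---0-1 [E]
  m50 ⊆ 110-10,11001-
  m51 ⊆ ---0-1,11001-
  m54 ⊆ 1-0110,110-10
  m57 ⊆ ---0-1 [E]
  m59 ⊆ ---0-1 [E]
  m60 ⊆ --1100 [E]
E = {---0-1, --1100, -0000-, -0101-, 0--10-, 011-0-, 0111-0}
Petrick residual → -00-01, 00-01-, 10011-, 110-10
Cover = d'f + cde'f' + b'c'e'f + b'c'd'e' + b'cd'e + a'de' + a'b'd'e + a'bce' + a'bcdf' + ab'c'de + abc'ef'  |cover|=11

11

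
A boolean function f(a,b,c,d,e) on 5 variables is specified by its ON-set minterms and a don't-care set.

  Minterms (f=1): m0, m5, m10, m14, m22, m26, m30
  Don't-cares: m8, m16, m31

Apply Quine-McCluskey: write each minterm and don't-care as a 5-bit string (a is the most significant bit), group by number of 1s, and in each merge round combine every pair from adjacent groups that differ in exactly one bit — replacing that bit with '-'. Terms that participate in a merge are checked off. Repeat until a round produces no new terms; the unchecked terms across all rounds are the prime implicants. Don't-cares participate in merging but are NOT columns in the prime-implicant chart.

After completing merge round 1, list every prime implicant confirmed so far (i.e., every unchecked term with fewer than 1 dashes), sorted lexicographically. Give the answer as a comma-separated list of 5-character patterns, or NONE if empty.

size-2^0 implicants → 00000(✓)  00101  01000(✓)  01010(✓)  01110(✓)  10000(✓)  10110(✓)  11010(✓)  11110(✓)  11111(✓)
size-2^1 implicants → -0000  -1010(✓)  -1110(✓)  0-000  01-10(✓)  010-0  1-110  11-10(✓)  1111-
size-2^2 implicants → -1-10
Unchecked terms (primes): -0000, -1-10, 0-000, 00101, 010-0, 1-110, 1111-

00101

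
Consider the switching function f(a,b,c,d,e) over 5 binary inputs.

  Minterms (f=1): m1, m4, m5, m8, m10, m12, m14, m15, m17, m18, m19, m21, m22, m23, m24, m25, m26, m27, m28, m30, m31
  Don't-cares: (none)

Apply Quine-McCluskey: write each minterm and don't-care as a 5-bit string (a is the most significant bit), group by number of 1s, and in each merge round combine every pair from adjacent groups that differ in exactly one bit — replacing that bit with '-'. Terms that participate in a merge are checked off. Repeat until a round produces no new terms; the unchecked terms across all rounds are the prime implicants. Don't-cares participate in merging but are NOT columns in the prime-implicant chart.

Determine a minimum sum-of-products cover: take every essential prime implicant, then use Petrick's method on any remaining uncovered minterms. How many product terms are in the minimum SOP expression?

6

size-2^0 implicants → 00001(✓)  00100(✓)  00101(✓)  01000(✓)  01010(✓)  01100(✓)  01110(✓)  01111(✓)  10001(✓)  10010(✓)  10011(✓)  10101(✓)  10110(✓)  10111(✓)  11000(✓)  11001(✓)  11010(✓)  11011(✓)  11100(✓)  11110(✓)  11111(✓)
size-2^1 implicants → -0001(✓)  -0101(✓)  -1000(✓)  -1010(✓)  -1100(✓)  -1110(✓)  -1111(✓)  0-100  00-01(✓)  0010-  01-00(✓)  01-10(✓)  010-0(✓)  011-0(✓)  0111-(✓)  1-001(✓)  1-010(✓)  1-011(✓)  1-110(✓)  1-111(✓)  10-01(✓)  10-10(✓)  10-11(✓)  100-1(✓)  1001-(✓)  101-1(✓)  1011-(✓)  11-00(✓)  11-10(✓)  11-11(✓)  110-0(✓)  110-1(✓)  1100-(✓)  1101-(✓)  111-0(✓)  1111-(✓)
size-2^2 implicants → -0-01  -1-00(✓)  -1-10(✓)  -10-0(✓)  -11-0(✓)  -111-  01--0(✓)  1--10(✓)  1--11(✓)  1-0-1  1-01-(✓)  1-11-(✓)  10--1  10-1-(✓)  11--0(✓)  11-1-(✓)  110--
size-2^3 implicants → -1--0  1--1-
Unchecked terms (primes): -0-01, -1--0, -111-, 0-100, 0010-, 1--1-, 1-0-1, 10--1, 110--
Minterm coverage:
  m1 ⊆ -0-01 [E]
  m4 ⊆ 0-100,0010-
  m5 ⊆ -0-01,0010-
  m8 ⊆ -1--0 [E]
  m10 ⊆ -1--0 [E]
  m12 ⊆ -1--0,0-100
  m14 ⊆ -1--0,-111-
  m15 ⊆ -111- [E]
  m17 ⊆ -0-01,1-0-1,10--1
  m18 ⊆ 1--1- [E]
  m19 ⊆ 1--1-,1-0-1,10--1
  m21 ⊆ -0-01,10--1
  m22 ⊆ 1--1- [E]
  m23 ⊆ 1--1-,10--1
  m24 ⊆ -1--0,110--
  m25 ⊆ 1-0-1,110--
  m26 ⊆ -1--0,1--1-,110--
  m27 ⊆ 1--1-,1-0-1,110--
  m28 ⊆ -1--0 [E]
  m30 ⊆ -1--0,-111-,1--1-
  m31 ⊆ -111-,1--1-
E = {-0-01, -1--0, -111-, 1--1-}
Petrick residual → 0-100, 1-0-1
Cover = b'd'e + be' + bcd + a'cd'e' + ad + ac'e  |cover|=6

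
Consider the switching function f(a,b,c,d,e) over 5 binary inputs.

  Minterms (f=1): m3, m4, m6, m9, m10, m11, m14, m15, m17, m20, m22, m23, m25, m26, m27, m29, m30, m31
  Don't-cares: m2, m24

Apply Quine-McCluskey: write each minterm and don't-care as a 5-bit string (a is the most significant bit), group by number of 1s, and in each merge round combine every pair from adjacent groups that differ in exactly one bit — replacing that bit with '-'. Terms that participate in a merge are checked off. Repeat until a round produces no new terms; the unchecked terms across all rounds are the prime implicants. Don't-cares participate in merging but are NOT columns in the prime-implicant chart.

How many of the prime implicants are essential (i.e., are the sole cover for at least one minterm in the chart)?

7

size-2^0 implicants → 00010(✓)  00011(✓)  00100(✓)  00110(✓)  01001(✓)  01010(✓)  01011(✓)  01110(✓)  01111(✓)  10001(✓)  10100(✓)  10110(✓)  10111(✓)  11000(✓)  11001(✓)  11010(✓)  11011(✓)  11101(✓)  11110(✓)  11111(✓)
size-2^1 implicants → -0100(✓)  -0110(✓)  -1001(✓)  -1010(✓)  -1011(✓)  -1110(✓)  -1111(✓)  0-010(✓)  0-011(✓)  0-110(✓)  00-10(✓)  0001-(✓)  001-0(✓)  01-10(✓)  01-11(✓)  010-1(✓)  0101-(✓)  0111-(✓)  1-001  1-110(✓)  1-111(✓)  101-0(✓)  1011-(✓)  11-01(✓)  11-10(✓)  11-11(✓)  110-0(✓)  110-1(✓)  1100-(✓)  1101-(✓)  111-1(✓)  1111-(✓)
size-2^2 implicants → --110  -01-0  -1-10(✓)  -1-11(✓)  -10-1  -101-(✓)  -111-(✓)  0--10  0-01-  01-1-(✓)  1-11-  11--1  11-1-(✓)  110--
size-2^3 implicants → -1-1-
Unchecked terms (primes): --110, -01-0, -1-1-, -10-1, 0--10, 0-01-, 1-001, 1-11-, 11--1, 110--
Minterm coverage:
  m3 ⊆ 0-01- [E]
  m4 ⊆ -01-0 [E]
  m6 ⊆ --110,-01-0,0--10
  m9 ⊆ -10-1 [E]
  m10 ⊆ -1-1-,0--10,0-01-
  m11 ⊆ -1-1-,-10-1,0-01-
  m14 ⊆ --110,-1-1-,0--10
  m15 ⊆ -1-1- [E]
  m17 ⊆ 1-001 [E]
  m20 ⊆ -01-0 [E]
  m22 ⊆ --110,-01-0,1-11-
  m23 ⊆ 1-11- [E]
  m25 ⊆ -10-1,1-001,11--1,110--
  m26 ⊆ -1-1-,110--
  m27 ⊆ -1-1-,-10-1,11--1,110--
  m29 ⊆ 11--1 [E]
  m30 ⊆ --110,-1-1-,1-11-
  m31 ⊆ -1-1-,1-11-,11--1
E = {-01-0, -1-1-, -10-1, 0-01-, 1-001, 1-11-, 11--1}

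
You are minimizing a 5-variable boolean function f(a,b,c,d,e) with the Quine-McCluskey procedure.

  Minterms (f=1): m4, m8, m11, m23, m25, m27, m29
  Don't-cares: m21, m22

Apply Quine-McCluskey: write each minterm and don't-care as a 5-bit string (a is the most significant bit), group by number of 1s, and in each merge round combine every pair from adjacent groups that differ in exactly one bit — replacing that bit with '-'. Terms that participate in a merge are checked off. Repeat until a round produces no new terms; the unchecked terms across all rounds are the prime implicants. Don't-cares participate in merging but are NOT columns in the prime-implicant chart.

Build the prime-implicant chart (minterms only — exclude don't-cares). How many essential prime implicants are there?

size-2^0 implicants → 00100  01000  01011(✓)  10101(✓)  10110(✓)  10111(✓)  11001(✓)  11011(✓)  11101(✓)
size-2^1 implicants → -1011  1-101  101-1  1011-  11-01  110-1
Unchecked terms (primes): -1011, 00100, 01000, 1-101, 101-1, 1011-, 11-01, 110-1
Minterm coverage:
  m4 ⊆ 00100 [E]
  m8 ⊆ 01000 [E]
  m11 ⊆ -1011 [E]
  m23 ⊆ 101-1,1011-
  m25 ⊆ 11-01,110-1
  m27 ⊆ -1011,110-1
  m29 ⊆ 1-101,11-01
E = {-1011, 00100, 01000}

3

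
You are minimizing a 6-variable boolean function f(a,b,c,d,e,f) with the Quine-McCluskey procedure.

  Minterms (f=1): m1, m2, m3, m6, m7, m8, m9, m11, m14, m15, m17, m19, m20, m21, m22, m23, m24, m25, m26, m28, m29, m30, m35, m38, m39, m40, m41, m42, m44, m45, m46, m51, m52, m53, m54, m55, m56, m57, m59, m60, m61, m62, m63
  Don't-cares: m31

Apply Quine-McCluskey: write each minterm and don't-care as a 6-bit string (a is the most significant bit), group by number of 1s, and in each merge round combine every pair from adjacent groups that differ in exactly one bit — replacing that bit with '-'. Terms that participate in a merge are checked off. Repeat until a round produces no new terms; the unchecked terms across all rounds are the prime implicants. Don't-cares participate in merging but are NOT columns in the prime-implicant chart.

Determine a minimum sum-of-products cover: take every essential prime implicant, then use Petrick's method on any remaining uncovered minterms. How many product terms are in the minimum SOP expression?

size-2^0 implicants → 000001(✓)  000010(✓)  000011(✓)  000110(✓)  000111(✓)  001000(✓)  001001(✓)  001011(✓)  001110(✓)  001111(✓)  010001(✓)  010011(✓)  010100(✓)  010101(✓)  010110(✓)  010111(✓)  011000(✓)  011001(✓)  011010(✓)  011100(✓)  011101(✓)  011110(✓)  011111(✓)  100011(✓)  100110(✓)  100111(✓)  101000(✓)  101001(✓)  101010(✓)  101100(✓)  101101(✓)  101110(✓)  110011(✓)  110100(✓)  110101(✓)  110110(✓)  110111(✓)  111000(✓)  111001(✓)  111011(✓)  111100(✓)  111101(✓)  111110(✓)  111111(✓)
size-2^1 implicants → -00011(✓)  -00110(✓)  -00111(✓)  -01000(✓)  -01001(✓)  -01110(✓)  -10011(✓)  -10100(✓)  -10101(✓)  -10110(✓)  -10111(✓)  -11000(✓)  -11001(✓)  -11100(✓)  -11101(✓)  -11110(✓)  -11111(✓)  0-0001(✓)  0-0011(✓)  0-0110(✓)  0-0111(✓)  0-1000(✓)  0-1001(✓)  0-1110(✓)  0-1111(✓)  00-001(✓)  00-011(✓)  00-110(✓)  00-111(✓)  000-10(✓)  000-11(✓)  0000-1(✓)  00001-(✓)  00011-(✓)  001-11(✓)  0010-1(✓)  00100-(✓)  00111-(✓)  01-001(✓)  01-100(✓)  01-101(✓)  01-110(✓)  01-111(✓)  010-01(✓)  010-11(✓)  0100-1(✓)  0101-0(✓)  0101-1(✓)  01010-(✓)  01011-(✓)  011-00(✓)  011-01(✓)  011-10(✓)  0110-0(✓)  01100-(✓)  0111-0(✓)  0111-1(✓)  01110-(✓)  01111-(✓)  1-0011(✓)  1-0110(✓)  1-0111(✓)  1-1000(✓)  1-1001(✓)  1-1100(✓)  1-1101(✓)  1-1110(✓)  10-110(✓)  100-11(✓)  10011-(✓)  101-00(✓)  101-01(✓)  101-10(✓)  1010-0(✓)  10100-(✓)  1011-0(✓)  10110-(✓)  11-011(✓)  11-100(✓)  11-101(✓)  11-110(✓)  11-111(✓)  110-11(✓)  1101-0(✓)  1101-1(✓)  11010-(✓)  11011-(✓)  111-00(✓)  111-01(✓)  111-11(✓)  1110-1(✓)  11100-(✓)  1111-0(✓)  1111-1(✓)  11110-(✓)  11111-(✓)
size-2^2 implicants → --0011(✓)  --0110(✓)  --0111(✓)  --1000(✓)  --1001(✓)  --1110(✓)  -0-110(✓)  -00-11(✓)  -0011-(✓)  -0100-(✓)  -1-100(✓)  -1-101(✓)  -1-110(✓)  -1-111(✓)  -10-11(✓)  -101-0(✓)  -101-1(✓)  -1010-(✓)  -1011-(✓)  -11-00(✓)  -11-01(✓)  -1100-(✓)  -111-0(✓)  -111-1(✓)  -1110-(✓)  -1111-(✓)  0--001  0--110(✓)  0--111(✓)  0-0-11(✓)  0-00-1  0-011-(✓)  0-100-(✓)  0-111-(✓)  00--11  00-0-1  00-11-(✓)  000-1-  01--01  01-1-0(✓)  01-1-1(✓)  01-10-(✓)  01-11-(✓)  010--1  0101--(✓)  011--0  011-0-(✓)  0111--(✓)  1--110(✓)  1-0-11(✓)  1-011-(✓)  1-1-00(✓)  1-1-01(✓)  1-100-(✓)  1-11-0  1-110-(✓)  101--0  101-0-(✓)  11--11  11-1-0(✓)  11-1-1(✓)  11-10-(✓)  11-11-(✓)  1101--(✓)  111--1  111-0-(✓)  1111--(✓)
size-2^3 implicants → ---110  --0-11  --011-  --100-  -1-1-0(✓)  -1-1-1(✓)  -1-10-(✓)  -1-11-(✓)  -101--(✓)  -11-0-  -111--(✓)  0--11-  01-1--(✓)  1-1-0-  11-1--(✓)
size-2^4 implicants → -1-1--
Unchecked terms (primes): ---110, --0-11, --011-, --100-, -1-1--, -11-0-, 0--001, 0--11-, 0-00-1, 00--11, 00-0-1, 000-1-, 01--01, 010--1, 011--0, 1-1-0-, 1-11-0, 101--0, 11--11, 111--1
Minterm coverage:
  m1 ⊆ 0--001,0-00-1,00-0-1
  m2 ⊆ 000-1- [E]
  m3 ⊆ --0-11,0-00-1,00--11,00-0-1,000-1-
  m6 ⊆ ---110,--011-,0--11-,000-1-
  m7 ⊆ --0-11,--011-,0--11-,00--11,000-1-
  m8 ⊆ --100- [E]
  m9 ⊆ --100-,0--001,00-0-1
  m11 ⊆ 00--11,00-0-1
  m14 ⊆ ---110,0--11-
  m15 ⊆ 0--11-,00--11
  m17 ⊆ 0--001,0-00-1,01--01,010--1
  m19 ⊆ --0-11,0-00-1,010--1
  m20 ⊆ -1-1-- [E]
  m21 ⊆ -1-1--,01--01,010--1
  m22 ⊆ ---110,--011-,-1-1--,0--11-
  m23 ⊆ --0-11,--011-,-1-1--,0--11-,010--1
  m24 ⊆ --100-,-11-0-,011--0
  m25 ⊆ --100-,-11-0-,0--001,01--01
  m26 ⊆ 011--0 [E]
  m28 ⊆ -1-1--,-11-0-,011--0
  m29 ⊆ -1-1--,-11-0-,01--01
  m30 ⊆ ---110,-1-1--,0--11-,011--0
  m35 ⊆ --0-11 [E]
  m38 ⊆ ---110,--011-
  m39 ⊆ --0-11,--011-
  m40 ⊆ --100-,1-1-0-,101--0
  m41 ⊆ --100-,1-1-0-
  m42 ⊆ 101--0 [E]
  m44 ⊆ 1-1-0-,1-11-0,101--0
  m45 ⊆ 1-1-0- [E]
  m46 ⊆ ---110,1-11-0,101--0
  m51 ⊆ --0-11,11--11
  m52 ⊆ -1-1-- [E]
  m53 ⊆ -1-1-- [E]
  m54 ⊆ ---110,--011-,-1-1--
  m55 ⊆ --0-11,--011-,-1-1--,11--11
  m56 ⊆ --100-,-11-0-,1-1-0-
  m57 ⊆ --100-,-11-0-,1-1-0-,111--1
  m59 ⊆ 11--11,111--1
  m60 ⊆ -1-1--,-11-0-,1-1-0-,1-11-0
  m61 ⊆ -1-1--,-11-0-,1-1-0-,111--1
  m62 ⊆ ---110,-1-1--,1-11-0
  m63 ⊆ -1-1--,11--11,111--1
E = {--0-11, --100-, -1-1--, 000-1-, 011--0, 1-1-0-, 101--0}
Petrick residual → ---110, 0--001, 00--11, 11--11
Cover = def' + c'ef + cd'e' + bd + a'd'e'f + a'b'ef + a'b'c'e + a'bcf' + ace' + ab'cf' + abef  |cover|=11

11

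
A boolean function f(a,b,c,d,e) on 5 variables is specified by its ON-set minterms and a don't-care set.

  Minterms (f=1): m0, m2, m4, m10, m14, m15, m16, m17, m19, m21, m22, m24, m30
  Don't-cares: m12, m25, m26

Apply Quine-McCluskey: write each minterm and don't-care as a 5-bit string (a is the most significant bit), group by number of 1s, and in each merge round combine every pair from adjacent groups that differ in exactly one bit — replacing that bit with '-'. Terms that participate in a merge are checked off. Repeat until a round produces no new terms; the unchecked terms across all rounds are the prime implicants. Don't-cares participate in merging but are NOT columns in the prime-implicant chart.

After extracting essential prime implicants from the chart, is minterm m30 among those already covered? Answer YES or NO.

YES

[col 0] 00000*, 00010*, 00100*, 01010*, 01100*, 01110*, 01111*, 10000*, 10001*, 10011*, 10101*, 10110*, 11000*, 11001*, 11010*, 11110*
[col 1] -0000, -1010*, -1110*, 0-010, 0-100, 00-00, 000-0, 01-10*, 011-0, 0111-, 1-000*, 1-001*, 1-110, 10-01, 100-1, 1000-*, 11-10*, 110-0, 1100-*
[col 2] -1-10, 1-00-
Prime implicants: -0000, -1-10, 0-010, 0-100, 00-00, 000-0, 011-0, 0111-, 1-00-, 1-110, 10-01, 100-1, 110-0
PI chart (minterm → PIs covering it):
  0 | -0000,00-00,000-0
  2 | 0-010,000-0
  4 | 0-100,00-00
  10 | -1-10,0-010
  14 | -1-10,011-0,0111-
  15 | 0111-  (sole → essential)
  16 | -0000,1-00-
  17 | 1-00-,10-01,100-1
  19 | 100-1  (sole → essential)
  21 | 10-01  (sole → essential)
  22 | 1-110  (sole → essential)
  24 | 1-00-,110-0
  30 | -1-10,1-110
Essential prime implicants: 0111-, 1-110, 10-01, 100-1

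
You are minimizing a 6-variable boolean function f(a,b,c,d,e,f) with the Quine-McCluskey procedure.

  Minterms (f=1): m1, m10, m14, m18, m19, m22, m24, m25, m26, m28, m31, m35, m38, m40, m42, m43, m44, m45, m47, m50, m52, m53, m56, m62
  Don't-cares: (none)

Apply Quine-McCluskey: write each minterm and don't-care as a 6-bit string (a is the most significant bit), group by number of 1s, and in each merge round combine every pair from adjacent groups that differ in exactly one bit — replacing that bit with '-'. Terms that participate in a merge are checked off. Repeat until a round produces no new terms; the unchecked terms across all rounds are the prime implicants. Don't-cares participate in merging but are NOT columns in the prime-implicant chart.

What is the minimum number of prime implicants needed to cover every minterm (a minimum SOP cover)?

size-2^0 implicants → 000001  001010(✓)  001110(✓)  010010(✓)  010011(✓)  010110(✓)  011000(✓)  011001(✓)  011010(✓)  011100(✓)  011111  100011(✓)  100110  101000(✓)  101010(✓)  101011(✓)  101100(✓)  101101(✓)  101111(✓)  110010(✓)  110100(✓)  110101(✓)  111000(✓)  111110
size-2^1 implicants → -01010  -10010  -11000  0-1010  001-10  01-010  010-10  01001-  011-00  0110-0  01100-  1-1000  10-011  101-00  101-11  1010-0  10101-  1011-1  10110-  11010-
Unchecked terms (primes): -01010, -10010, -11000, 0-1010, 000001, 001-10, 01-010, 010-10, 01001-, 011-00, 0110-0, 01100-, 011111, 1-1000, 10-011, 100110, 101-00, 101-11, 1010-0, 10101-, 1011-1, 10110-, 11010-, 111110
Minterm coverage:
  m1 ⊆ 000001 [E]
  m10 ⊆ -01010,0-1010,001-10
  m14 ⊆ 001-10 [E]
  m18 ⊆ -10010,01-010,010-10,01001-
  m19 ⊆ 01001- [E]
  m22 ⊆ 010-10 [E]
  m24 ⊆ -11000,011-00,0110-0,01100-
  m25 ⊆ 01100- [E]
  m26 ⊆ 0-1010,01-010,0110-0
  m28 ⊆ 011-00 [E]
  m31 ⊆ 011111 [E]
  m35 ⊆ 10-011 [E]
  m38 ⊆ 100110 [E]
  m40 ⊆ 1-1000,101-00,1010-0
  m42 ⊆ -01010,1010-0,10101-
  m43 ⊆ 10-011,101-11,10101-
  m44 ⊆ 101-00,10110-
  m45 ⊆ 1011-1,10110-
  m47 ⊆ 101-11,1011-1
  m50 ⊆ -10010 [E]
  m52 ⊆ 11010- [E]
  m53 ⊆ 11010- [E]
  m56 ⊆ -11000,1-1000
  m62 ⊆ 111110 [E]
E = {-10010, 000001, 001-10, 010-10, 01001-, 011-00, 01100-, 011111, 10-011, 100110, 11010-, 111110}
Petrick residual → -01010, -11000, 0-1010, 101-00, 1011-1
Cover = b'cd'ef' + bc'd'ef' + bcd'e'f' + a'cd'ef' + a'b'c'd'e'f + a'b'cef' + a'bc'ef' + a'bc'd'e + a'bce'f' + a'bcd'e' + a'bcdef + ab'd'ef + ab'c'def' + ab'ce'f' + ab'cdf + abc'de' + abcdef'  |cover|=17

17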